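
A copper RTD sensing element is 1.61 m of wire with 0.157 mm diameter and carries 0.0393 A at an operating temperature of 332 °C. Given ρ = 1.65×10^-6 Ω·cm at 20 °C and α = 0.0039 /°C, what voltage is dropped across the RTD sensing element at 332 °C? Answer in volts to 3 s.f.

0.120 V

ρ = 1.65×10^-6 Ω·cm = 1.65×10^-8 Ω·m
A = π(d/2)² = π(7.8500e-05 m)² = 1.936e-08 m²
R₍20₎ = ρL/A = (1.65×10^-8)(1.61)/(1.936e-08) = 1.372 Ω
R₍332₎ = R₍20₎(1 + αΔT) = 1.372 × (1 + 0.0039×312) = 3.042 Ω
V = IR = 0.0393 × 3.042 = 0.120 V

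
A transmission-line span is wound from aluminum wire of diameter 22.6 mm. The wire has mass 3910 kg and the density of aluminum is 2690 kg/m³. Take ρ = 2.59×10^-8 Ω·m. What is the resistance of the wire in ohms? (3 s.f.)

A = π(d/2)² = π(1.1300e-02 m)² = 4.0115e-04 m²
L = m/(density·A) = 3910/(2690×4.0115e-04) = 3623 m
R = ρL/A = (2.59×10^-8)(3623)/(4.0115e-04) = 0.234 Ω

0.234 Ω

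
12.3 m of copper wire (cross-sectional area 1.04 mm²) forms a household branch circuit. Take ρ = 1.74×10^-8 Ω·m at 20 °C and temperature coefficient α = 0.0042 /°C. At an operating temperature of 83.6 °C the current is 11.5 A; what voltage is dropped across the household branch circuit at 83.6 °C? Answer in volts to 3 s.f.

A = 1.04 mm² = 1.040e-06 m²
R₍20₎ = ρL/A = (1.74×10^-8)(12.3)/(1.040e-06) = 0.2058 Ω
R₍83.6₎ = R₍20₎(1 + αΔT) = 0.2058 × (1 + 0.0042×63.6) = 0.2608 Ω
V = IR = 11.5 × 0.2608 = 3.00 V

3.00 V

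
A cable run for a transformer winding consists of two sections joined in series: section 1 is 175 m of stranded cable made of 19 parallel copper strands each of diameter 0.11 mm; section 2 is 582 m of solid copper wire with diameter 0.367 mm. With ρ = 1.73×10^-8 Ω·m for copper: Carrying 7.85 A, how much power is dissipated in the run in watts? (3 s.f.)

6900 W

Section 1: A_strand = π(5.5000e-05)² = 9.503e-09 m²; R₁ = ρL/(N·A_s) = (1.73×10^-8)(175)/(19×9.503e-09) = 16.77 Ω
Section 2: A = π(d/2)² = π(1.8350e-04 m)² = 1.058e-07 m²
R₂ = (1.73×10^-8)(582)/(1.058e-07) = 95.18 Ω
R = R₁ + R₂ = 111.9 Ω
P = I²R = (7.85)² × 111.9 = 6900 W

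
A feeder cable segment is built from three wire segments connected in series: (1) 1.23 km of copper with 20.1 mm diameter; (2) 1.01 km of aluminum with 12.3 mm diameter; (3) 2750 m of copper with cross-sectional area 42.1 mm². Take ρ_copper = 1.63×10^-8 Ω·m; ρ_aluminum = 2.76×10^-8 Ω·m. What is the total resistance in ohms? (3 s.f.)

Seg 1: A = π(d/2)² = π(1.0050e-02 m)² = 3.173e-04 m²
R_1 = (1.63×10^-8)(1230)/(3.173e-04) = 0.06318 Ω
Seg 2: A = π(d/2)² = π(6.1500e-03 m)² = 1.188e-04 m²
R_2 = (2.76×10^-8)(1010)/(1.188e-04) = 0.2346 Ω
Seg 3: A = 42.1 mm² = 4.210e-05 m²
R_3 = (1.63×10^-8)(2750)/(4.210e-05) = 1.065 Ω
R_total = R_1 + R_2 + R_3 = 1.36 Ω

1.36 Ω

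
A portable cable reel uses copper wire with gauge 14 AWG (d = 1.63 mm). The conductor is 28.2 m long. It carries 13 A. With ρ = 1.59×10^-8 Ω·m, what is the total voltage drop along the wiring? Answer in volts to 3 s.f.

2.79 V

A = π(1.63/2 mm)² = π(8.1500e-04 m)² = 2.087e-06 m²
R = ρL/A = (1.59×10^-8)(28.2)/(2.087e-06) = 0.2149 Ω
V = IR = 13 × 0.2149 = 2.79 V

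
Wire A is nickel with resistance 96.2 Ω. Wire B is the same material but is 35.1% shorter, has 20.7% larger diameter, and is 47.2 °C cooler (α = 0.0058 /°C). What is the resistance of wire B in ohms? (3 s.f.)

31.1 Ω

R ∝ ρL/d² with ρ ∝ (1+αΔT), so R_B/R_A = (1 − 35.1/100) × (1 + 20.7/100)⁻² × (1 − 0.0058×47.2)
= 0.649 × 0.6864 × 0.7262 = 0.3235
R_B = 0.3235 × 96.2 = 31.1 Ω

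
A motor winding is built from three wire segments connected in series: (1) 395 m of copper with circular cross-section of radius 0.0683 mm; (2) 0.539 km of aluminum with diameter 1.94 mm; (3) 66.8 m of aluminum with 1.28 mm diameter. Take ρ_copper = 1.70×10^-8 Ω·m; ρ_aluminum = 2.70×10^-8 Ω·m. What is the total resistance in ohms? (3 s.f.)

465 Ω

Seg 1: A = πr² = π(6.8300e-05 m)² = 1.466e-08 m²
R_1 = (1.70×10^-8)(395)/(1.466e-08) = 458.2 Ω
Seg 2: A = π(d/2)² = π(9.7000e-04 m)² = 2.956e-06 m²
R_2 = (2.70×10^-8)(539)/(2.956e-06) = 4.923 Ω
Seg 3: A = π(d/2)² = π(6.4000e-04 m)² = 1.287e-06 m²
R_3 = (2.70×10^-8)(66.8)/(1.287e-06) = 1.402 Ω
R_total = R_1 + R_2 + R_3 = 465 Ω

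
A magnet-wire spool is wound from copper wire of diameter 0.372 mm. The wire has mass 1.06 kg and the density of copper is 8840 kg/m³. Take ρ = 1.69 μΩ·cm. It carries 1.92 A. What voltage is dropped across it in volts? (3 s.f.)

329 V

ρ = 1.69 μΩ·cm = 1.69×10^-8 Ω·m
A = π(d/2)² = π(1.8600e-04 m)² = 1.0869e-07 m²
L = m/(density·A) = 1.06/(8840×1.0869e-07) = 1103 m
R = ρL/A = (1.69×10^-8)(1103)/(1.0869e-07) = 171.5 Ω
V = IR = 1.92 × 171.5 = 329 V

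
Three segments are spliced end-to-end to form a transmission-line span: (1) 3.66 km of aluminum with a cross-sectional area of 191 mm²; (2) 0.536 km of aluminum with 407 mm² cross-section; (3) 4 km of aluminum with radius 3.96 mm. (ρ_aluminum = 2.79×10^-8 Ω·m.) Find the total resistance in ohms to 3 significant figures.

Seg 1: A = 191 mm² = 1.910e-04 m²
R_1 = (2.79×10^-8)(3660)/(1.910e-04) = 0.5346 Ω
Seg 2: A = 407 mm² = 4.070e-04 m²
R_2 = (2.79×10^-8)(536)/(4.070e-04) = 0.03674 Ω
Seg 3: A = πr² = π(3.9600e-03 m)² = 4.927e-05 m²
R_3 = (2.79×10^-8)(4000)/(4.927e-05) = 2.265 Ω
R_total = R_1 + R_2 + R_3 = 2.84 Ω

2.84 Ω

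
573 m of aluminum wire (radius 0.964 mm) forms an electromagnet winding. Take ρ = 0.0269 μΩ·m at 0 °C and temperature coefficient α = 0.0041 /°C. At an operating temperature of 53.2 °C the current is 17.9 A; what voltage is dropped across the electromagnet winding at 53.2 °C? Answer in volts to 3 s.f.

ρ = 0.0269 μΩ·m = 2.69×10^-8 Ω·m
A = πr² = π(9.6400e-04 m)² = 2.919e-06 m²
R₍0₎ = ρL/A = (2.69×10^-8)(573)/(2.919e-06) = 5.28 Ω
R₍53.2₎ = R₍0₎(1 + αΔT) = 5.28 × (1 + 0.0041×53.2) = 6.431 Ω
V = IR = 17.9 × 6.431 = 115 V

115 V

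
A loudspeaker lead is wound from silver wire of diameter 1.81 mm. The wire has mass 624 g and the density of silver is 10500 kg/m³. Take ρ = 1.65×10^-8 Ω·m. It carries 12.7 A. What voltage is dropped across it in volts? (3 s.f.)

A = π(d/2)² = π(9.0500e-04 m)² = 2.5730e-06 m²
L = m/(density·A) = 0.624/(10500×2.5730e-06) = 23.1 m
R = ρL/A = (1.65×10^-8)(23.1)/(2.5730e-06) = 0.1481 Ω
V = IR = 12.7 × 0.1481 = 1.88 V

1.88 V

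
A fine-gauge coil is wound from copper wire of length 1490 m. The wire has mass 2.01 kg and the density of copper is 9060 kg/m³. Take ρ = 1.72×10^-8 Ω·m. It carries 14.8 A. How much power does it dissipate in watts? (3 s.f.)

A = m/(density·L) = 2.01/(9060×1490) = 1.4890e-07 m²
R = ρL/A = (1.72×10^-8)(1490)/(1.4890e-07) = 172.1 Ω
P = I²R = (14.8)² × 172.1 = 37700 W

37700 W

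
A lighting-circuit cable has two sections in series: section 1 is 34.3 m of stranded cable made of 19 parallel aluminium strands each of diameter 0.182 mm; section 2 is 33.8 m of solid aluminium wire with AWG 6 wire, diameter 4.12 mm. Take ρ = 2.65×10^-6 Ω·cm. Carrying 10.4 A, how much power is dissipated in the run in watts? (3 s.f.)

206 W

ρ = 2.65×10^-6 Ω·cm = 2.65×10^-8 Ω·m
Section 1: A_strand = π(9.1000e-05)² = 2.602e-08 m²; R₁ = ρL/(N·A_s) = (2.65×10^-8)(34.3)/(19×2.602e-08) = 1.839 Ω
Section 2: A = π(4.12/2 mm)² = π(2.0600e-03 m)² = 1.333e-05 m²
R₂ = (2.65×10^-8)(33.8)/(1.333e-05) = 0.06719 Ω
R = R₁ + R₂ = 1.906 Ω
P = I²R = (10.4)² × 1.906 = 206 W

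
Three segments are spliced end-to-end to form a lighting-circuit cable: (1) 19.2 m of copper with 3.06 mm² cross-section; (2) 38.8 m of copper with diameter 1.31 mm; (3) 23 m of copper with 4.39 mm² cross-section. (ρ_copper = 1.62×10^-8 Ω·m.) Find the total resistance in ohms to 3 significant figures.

0.653 Ω

Seg 1: A = 3.06 mm² = 3.060e-06 m²
R_1 = (1.62×10^-8)(19.2)/(3.060e-06) = 0.1016 Ω
Seg 2: A = π(d/2)² = π(6.5500e-04 m)² = 1.348e-06 m²
R_2 = (1.62×10^-8)(38.8)/(1.348e-06) = 0.4664 Ω
Seg 3: A = 4.39 mm² = 4.390e-06 m²
R_3 = (1.62×10^-8)(23)/(4.390e-06) = 0.08487 Ω
R_total = R_1 + R_2 + R_3 = 0.653 Ω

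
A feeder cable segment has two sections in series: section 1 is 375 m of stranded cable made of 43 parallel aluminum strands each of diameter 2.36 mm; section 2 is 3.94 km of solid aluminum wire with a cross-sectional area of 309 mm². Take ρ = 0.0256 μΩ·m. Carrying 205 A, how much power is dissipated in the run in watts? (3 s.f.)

15900 W

ρ = 0.0256 μΩ·m = 2.56×10^-8 Ω·m
Section 1: A_strand = π(1.1800e-03)² = 4.374e-06 m²; R₁ = ρL/(N·A_s) = (2.56×10^-8)(375)/(43×4.374e-06) = 0.05104 Ω
Section 2: A = 309 mm² = 3.090e-04 m²
R₂ = (2.56×10^-8)(3940)/(3.090e-04) = 0.3264 Ω
R = R₁ + R₂ = 0.3775 Ω
P = I²R = (205)² × 0.3775 = 15900 W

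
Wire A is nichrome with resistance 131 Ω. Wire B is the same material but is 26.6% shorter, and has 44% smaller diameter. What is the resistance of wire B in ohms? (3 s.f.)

307 Ω

R ∝ L/d², so R_B/R_A = (1 − 26.6/100) × (1 − 44/100)⁻²
= 0.734 × 3.189 = 2.341
R_B = 2.341 × 131 = 307 Ω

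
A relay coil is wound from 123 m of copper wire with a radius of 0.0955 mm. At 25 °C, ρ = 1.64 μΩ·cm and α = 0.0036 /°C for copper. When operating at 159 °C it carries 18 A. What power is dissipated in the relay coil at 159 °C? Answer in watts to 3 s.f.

33800 W

ρ = 1.64 μΩ·cm = 1.64×10^-8 Ω·m
A = πr² = π(9.5500e-05 m)² = 2.865e-08 m²
R₍25₎ = ρL/A = (1.64×10^-8)(123)/(2.865e-08) = 70.4 Ω
R₍159₎ = R₍25₎(1 + αΔT) = 70.4 × (1 + 0.0036×134) = 104.4 Ω
P = I²R = (18)² × 104.4 = 33800 W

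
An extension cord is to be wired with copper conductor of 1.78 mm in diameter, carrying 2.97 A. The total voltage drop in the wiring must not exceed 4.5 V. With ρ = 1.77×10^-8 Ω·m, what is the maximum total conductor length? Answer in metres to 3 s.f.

A = π(d/2)² = π(8.9000e-04 m)² = 2.488e-06 m²
L_max = V_max·A/(1·ρI) = (4.5)(2.488e-06)/(1.77×10^-8×2.97) = 213 m

213 m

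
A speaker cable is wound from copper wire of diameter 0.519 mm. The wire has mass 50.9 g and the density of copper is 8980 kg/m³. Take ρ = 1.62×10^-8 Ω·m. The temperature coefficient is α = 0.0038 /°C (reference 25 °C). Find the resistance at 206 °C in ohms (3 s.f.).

3.46 Ω

A = π(d/2)² = π(2.5950e-04 m)² = 2.1156e-07 m²
L = m/(density·A) = 0.0509/(8980×2.1156e-07) = 26.79 m
R = ρL/A = (1.62×10^-8)(26.79)/(2.1156e-07) = 2.052 Ω
R(206 °C) = 2.052 × (1 + 0.0038×181) = 3.46 Ω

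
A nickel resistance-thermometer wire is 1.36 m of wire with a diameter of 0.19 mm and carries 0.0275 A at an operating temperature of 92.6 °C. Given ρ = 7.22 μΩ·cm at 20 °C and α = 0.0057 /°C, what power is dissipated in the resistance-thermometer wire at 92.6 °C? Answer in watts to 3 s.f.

0.00370 W

ρ = 7.22 μΩ·cm = 7.22×10^-8 Ω·m
A = π(d/2)² = π(9.5000e-05 m)² = 2.835e-08 m²
R₍20₎ = ρL/A = (7.22×10^-8)(1.36)/(2.835e-08) = 3.463 Ω
R₍92.6₎ = R₍20₎(1 + αΔT) = 3.463 × (1 + 0.0057×72.6) = 4.896 Ω
P = I²R = (0.0275)² × 4.896 = 0.00370 W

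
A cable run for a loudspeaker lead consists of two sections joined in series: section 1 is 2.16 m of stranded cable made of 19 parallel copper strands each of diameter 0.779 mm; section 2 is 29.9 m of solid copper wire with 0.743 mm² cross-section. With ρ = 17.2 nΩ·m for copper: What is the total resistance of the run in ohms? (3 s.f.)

0.696 Ω

ρ = 17.2 nΩ·m = 1.72×10^-8 Ω·m
Section 1: A_strand = π(3.8950e-04)² = 4.766e-07 m²; R₁ = ρL/(N·A_s) = (1.72×10^-8)(2.16)/(19×4.766e-07) = 0.004103 Ω
Section 2: A = 0.743 mm² = 7.430e-07 m²
R₂ = (1.72×10^-8)(29.9)/(7.430e-07) = 0.6922 Ω
R = R₁ + R₂ = 0.696 Ω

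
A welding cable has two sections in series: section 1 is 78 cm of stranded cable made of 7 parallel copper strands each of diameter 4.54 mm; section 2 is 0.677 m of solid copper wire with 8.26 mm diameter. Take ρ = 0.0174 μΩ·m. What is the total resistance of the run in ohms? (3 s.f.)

ρ = 0.0174 μΩ·m = 1.74×10^-8 Ω·m
Section 1: A_strand = π(2.2700e-03)² = 1.619e-05 m²; R₁ = ρL/(N·A_s) = (1.74×10^-8)(0.78)/(7×1.619e-05) = 1.198×10^-4 Ω
Section 2: A = π(d/2)² = π(4.1300e-03 m)² = 5.359e-05 m²
R₂ = (1.74×10^-8)(0.677)/(5.359e-05) = 2.198×10^-4 Ω
R = R₁ + R₂ = 3.40×10^-4 Ω

3.40×10^-4 Ω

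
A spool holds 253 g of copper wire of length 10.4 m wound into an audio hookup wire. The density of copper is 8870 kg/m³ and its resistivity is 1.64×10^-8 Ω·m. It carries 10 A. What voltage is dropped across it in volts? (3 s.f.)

0.622 V

A = m/(density·L) = 0.253/(8870×10.4) = 2.7426e-06 m²
R = ρL/A = (1.64×10^-8)(10.4)/(2.7426e-06) = 0.06219 Ω
V = IR = 10 × 0.06219 = 0.622 V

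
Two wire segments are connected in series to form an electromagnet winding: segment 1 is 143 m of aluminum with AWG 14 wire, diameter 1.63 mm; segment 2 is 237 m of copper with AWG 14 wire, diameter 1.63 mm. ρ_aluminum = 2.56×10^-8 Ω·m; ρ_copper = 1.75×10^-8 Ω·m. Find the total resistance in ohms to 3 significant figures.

3.74 Ω

Segment 1: A = π(1.63/2 mm)² = π(8.1500e-04 m)² = 2.087e-06 m²
R₁ = ρL/A = (2.56×10^-8)(143)/(2.087e-06) = 1.754 Ω
R₂ = (1.75×10^-8)(237)/(2.087e-06) = 1.988 Ω
R = R₁ + R₂ = 3.74 Ω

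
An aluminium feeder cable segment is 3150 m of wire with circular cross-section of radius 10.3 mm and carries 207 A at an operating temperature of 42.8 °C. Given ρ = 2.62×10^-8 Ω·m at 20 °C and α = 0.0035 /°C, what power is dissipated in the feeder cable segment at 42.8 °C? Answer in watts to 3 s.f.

11500 W

A = πr² = π(1.0300e-02 m)² = 3.333e-04 m²
R₍20₎ = ρL/A = (2.62×10^-8)(3150)/(3.333e-04) = 0.2476 Ω
R₍42.8₎ = R₍20₎(1 + αΔT) = 0.2476 × (1 + 0.0035×22.8) = 0.2674 Ω
P = I²R = (207)² × 0.2674 = 11500 W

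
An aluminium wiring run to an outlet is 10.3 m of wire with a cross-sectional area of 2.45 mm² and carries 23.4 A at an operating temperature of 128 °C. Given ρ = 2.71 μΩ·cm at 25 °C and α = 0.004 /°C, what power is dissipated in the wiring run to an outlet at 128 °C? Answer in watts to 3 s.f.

ρ = 2.71 μΩ·cm = 2.71×10^-8 Ω·m
A = 2.45 mm² = 2.450e-06 m²
R₍25₎ = ρL/A = (2.71×10^-8)(10.3)/(2.450e-06) = 0.1139 Ω
R₍128₎ = R₍25₎(1 + αΔT) = 0.1139 × (1 + 0.004×103) = 0.1609 Ω
P = I²R = (23.4)² × 0.1609 = 88.1 W

88.1 W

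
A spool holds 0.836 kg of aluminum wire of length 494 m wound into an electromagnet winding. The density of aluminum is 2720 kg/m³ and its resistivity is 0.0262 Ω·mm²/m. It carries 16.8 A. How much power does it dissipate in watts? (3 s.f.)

5870 W

ρ = 0.0262 Ω·mm²/m = 2.62×10^-8 Ω·m
A = m/(density·L) = 0.836/(2720×494) = 6.2217e-07 m²
R = ρL/A = (2.62×10^-8)(494)/(6.2217e-07) = 20.8 Ω
P = I²R = (16.8)² × 20.8 = 5870 W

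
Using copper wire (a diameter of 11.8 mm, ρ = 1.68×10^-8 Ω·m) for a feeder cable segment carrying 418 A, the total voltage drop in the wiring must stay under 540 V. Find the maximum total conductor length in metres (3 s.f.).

8410 m

A = π(d/2)² = π(5.9000e-03 m)² = 1.094e-04 m²
L_max = V_max·A/(1·ρI) = (540)(1.094e-04)/(1.68×10^-8×418) = 8410 m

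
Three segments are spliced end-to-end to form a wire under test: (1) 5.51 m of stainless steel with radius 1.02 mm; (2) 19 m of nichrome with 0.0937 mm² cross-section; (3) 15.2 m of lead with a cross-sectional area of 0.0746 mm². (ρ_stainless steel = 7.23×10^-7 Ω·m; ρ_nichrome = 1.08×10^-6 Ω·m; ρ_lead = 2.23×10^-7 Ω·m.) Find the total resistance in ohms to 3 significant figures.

266 Ω

Seg 1: A = πr² = π(1.0200e-03 m)² = 3.269e-06 m²
R_1 = (7.23×10^-7)(5.51)/(3.269e-06) = 1.219 Ω
Seg 2: A = 0.0937 mm² = 9.370e-08 m²
R_2 = (1.08×10^-6)(19)/(9.370e-08) = 219 Ω
Seg 3: A = 0.0746 mm² = 7.460e-08 m²
R_3 = (2.23×10^-7)(15.2)/(7.460e-08) = 45.44 Ω
R_total = R_1 + R_2 + R_3 = 266 Ω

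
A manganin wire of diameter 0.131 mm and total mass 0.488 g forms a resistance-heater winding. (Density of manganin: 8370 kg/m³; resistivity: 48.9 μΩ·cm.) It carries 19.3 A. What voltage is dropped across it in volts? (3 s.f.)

ρ = 48.9 μΩ·cm = 4.89×10^-7 Ω·m
A = π(d/2)² = π(6.5500e-05 m)² = 1.3478e-08 m²
L = m/(density·A) = 4.880×10^-4/(8370×1.3478e-08) = 4.326 m
R = ρL/A = (4.89×10^-7)(4.326)/(1.3478e-08) = 156.9 Ω
V = IR = 19.3 × 156.9 = 3030 V

3030 V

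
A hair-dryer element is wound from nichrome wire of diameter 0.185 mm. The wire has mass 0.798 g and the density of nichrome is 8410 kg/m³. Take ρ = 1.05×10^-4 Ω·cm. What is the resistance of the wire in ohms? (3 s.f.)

138 Ω

ρ = 1.05×10^-4 Ω·cm = 1.05×10^-6 Ω·m
A = π(d/2)² = π(9.2500e-05 m)² = 2.6880e-08 m²
L = m/(density·A) = 7.980×10^-4/(8410×2.6880e-08) = 3.53 m
R = ρL/A = (1.05×10^-6)(3.53)/(2.6880e-08) = 138 Ω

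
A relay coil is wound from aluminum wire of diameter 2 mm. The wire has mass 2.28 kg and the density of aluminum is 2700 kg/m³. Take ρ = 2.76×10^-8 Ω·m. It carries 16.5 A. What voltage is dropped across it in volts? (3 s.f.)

A = π(d/2)² = π(1.0000e-03 m)² = 3.1416e-06 m²
L = m/(density·A) = 2.28/(2700×3.1416e-06) = 268.8 m
R = ρL/A = (2.76×10^-8)(268.8)/(3.1416e-06) = 2.361 Ω
V = IR = 16.5 × 2.361 = 39.0 V

39.0 V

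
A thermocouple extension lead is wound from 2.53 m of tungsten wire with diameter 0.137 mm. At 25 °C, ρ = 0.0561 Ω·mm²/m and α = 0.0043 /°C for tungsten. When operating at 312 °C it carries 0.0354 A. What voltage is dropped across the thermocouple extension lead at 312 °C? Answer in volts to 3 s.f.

0.761 V

ρ = 0.0561 Ω·mm²/m = 5.61×10^-8 Ω·m
A = π(d/2)² = π(6.8500e-05 m)² = 1.474e-08 m²
R₍25₎ = ρL/A = (5.61×10^-8)(2.53)/(1.474e-08) = 9.628 Ω
R₍312₎ = R₍25₎(1 + αΔT) = 9.628 × (1 + 0.0043×287) = 21.51 Ω
V = IR = 0.0354 × 21.51 = 0.761 V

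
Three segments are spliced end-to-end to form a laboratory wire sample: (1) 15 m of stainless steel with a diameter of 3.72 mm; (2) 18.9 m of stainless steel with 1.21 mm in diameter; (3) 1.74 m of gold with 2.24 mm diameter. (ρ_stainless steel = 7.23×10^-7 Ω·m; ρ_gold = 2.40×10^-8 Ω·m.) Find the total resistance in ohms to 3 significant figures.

Seg 1: A = π(d/2)² = π(1.8600e-03 m)² = 1.087e-05 m²
R_1 = (7.23×10^-7)(15)/(1.087e-05) = 0.9978 Ω
Seg 2: A = π(d/2)² = π(6.0500e-04 m)² = 1.150e-06 m²
R_2 = (7.23×10^-7)(18.9)/(1.150e-06) = 11.88 Ω
Seg 3: A = π(d/2)² = π(1.1200e-03 m)² = 3.941e-06 m²
R_3 = (2.40×10^-8)(1.74)/(3.941e-06) = 0.0106 Ω
R_total = R_1 + R_2 + R_3 = 12.9 Ω

12.9 Ω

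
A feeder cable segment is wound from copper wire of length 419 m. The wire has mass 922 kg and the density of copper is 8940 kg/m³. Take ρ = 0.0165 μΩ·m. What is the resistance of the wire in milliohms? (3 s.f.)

28.1 mΩ

ρ = 0.0165 μΩ·m = 1.65×10^-8 Ω·m
A = m/(density·L) = 922/(8940×419) = 2.4614e-04 m²
R = ρL/A = (1.65×10^-8)(419)/(2.4614e-04) = 28.1 mΩ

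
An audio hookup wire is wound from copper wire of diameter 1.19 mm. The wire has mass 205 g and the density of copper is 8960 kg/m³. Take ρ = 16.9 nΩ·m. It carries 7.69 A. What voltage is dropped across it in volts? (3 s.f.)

2.40 V

ρ = 16.9 nΩ·m = 1.69×10^-8 Ω·m
A = π(d/2)² = π(5.9500e-04 m)² = 1.1122e-06 m²
L = m/(density·A) = 0.205/(8960×1.1122e-06) = 20.57 m
R = ρL/A = (1.69×10^-8)(20.57)/(1.1122e-06) = 0.3126 Ω
V = IR = 7.69 × 0.3126 = 2.40 V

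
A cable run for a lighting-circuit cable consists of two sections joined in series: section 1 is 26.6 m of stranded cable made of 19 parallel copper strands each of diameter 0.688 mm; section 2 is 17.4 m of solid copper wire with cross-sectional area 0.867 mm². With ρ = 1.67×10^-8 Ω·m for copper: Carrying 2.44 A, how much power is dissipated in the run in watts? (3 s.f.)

2.37 W

Section 1: A_strand = π(3.4400e-04)² = 3.718e-07 m²; R₁ = ρL/(N·A_s) = (1.67×10^-8)(26.6)/(19×3.718e-07) = 0.06289 Ω
Section 2: A = 0.867 mm² = 8.670e-07 m²
R₂ = (1.67×10^-8)(17.4)/(8.670e-07) = 0.3352 Ω
R = R₁ + R₂ = 0.398 Ω
P = I²R = (2.44)² × 0.398 = 2.37 W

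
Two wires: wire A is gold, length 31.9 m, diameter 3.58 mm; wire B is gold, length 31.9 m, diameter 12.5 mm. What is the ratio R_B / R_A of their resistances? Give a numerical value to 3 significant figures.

0.0820

R ∝ ρL/d², so R_B/R_A = (d_A/d_B)²
= (3.58/12.5)² = 0.0820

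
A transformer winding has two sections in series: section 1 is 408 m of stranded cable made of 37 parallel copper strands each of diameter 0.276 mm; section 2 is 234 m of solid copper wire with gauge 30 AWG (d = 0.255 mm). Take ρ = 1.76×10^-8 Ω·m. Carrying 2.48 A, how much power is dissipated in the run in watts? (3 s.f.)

Section 1: A_strand = π(1.3800e-04)² = 5.983e-08 m²; R₁ = ρL/(N·A_s) = (1.76×10^-8)(408)/(37×5.983e-08) = 3.244 Ω
Section 2: A = π(0.255/2 mm)² = π(1.2750e-04 m)² = 5.107e-08 m²
R₂ = (1.76×10^-8)(234)/(5.107e-08) = 80.64 Ω
R = R₁ + R₂ = 83.89 Ω
P = I²R = (2.48)² × 83.89 = 516 W

516 W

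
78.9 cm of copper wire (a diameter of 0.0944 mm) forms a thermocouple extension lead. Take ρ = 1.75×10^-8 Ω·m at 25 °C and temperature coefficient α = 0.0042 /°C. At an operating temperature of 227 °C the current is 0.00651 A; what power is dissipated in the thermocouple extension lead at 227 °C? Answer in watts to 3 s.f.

A = π(d/2)² = π(4.7200e-05 m)² = 6.999e-09 m²
R₍25₎ = ρL/A = (1.75×10^-8)(0.789)/(6.999e-09) = 1.973 Ω
R₍227₎ = R₍25₎(1 + αΔT) = 1.973 × (1 + 0.0042×202) = 3.647 Ω
P = I²R = (0.00651)² × 3.647 = 1.55×10^-4 W

1.55×10^-4 W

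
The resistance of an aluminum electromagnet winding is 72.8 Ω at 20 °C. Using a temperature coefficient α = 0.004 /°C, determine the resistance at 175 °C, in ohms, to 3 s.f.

118 Ω

ΔT = 175 − 20 = 155 °C
R = R₀(1 + αΔT) = 72.8 × (1 + 0.004×155) = 72.8 × 1.62 = 118 Ω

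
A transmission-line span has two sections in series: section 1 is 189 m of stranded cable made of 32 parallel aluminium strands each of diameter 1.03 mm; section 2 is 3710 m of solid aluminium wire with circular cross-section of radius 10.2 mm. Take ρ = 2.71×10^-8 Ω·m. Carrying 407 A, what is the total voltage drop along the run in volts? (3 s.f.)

Section 1: A_strand = π(5.1500e-04)² = 8.332e-07 m²; R₁ = ρL/(N·A_s) = (2.71×10^-8)(189)/(32×8.332e-07) = 0.1921 Ω
Section 2: A = πr² = π(1.0200e-02 m)² = 3.269e-04 m²
R₂ = (2.71×10^-8)(3710)/(3.269e-04) = 0.3076 Ω
R = R₁ + R₂ = 0.4997 Ω
V = IR = 407 × 0.4997 = 203 V

203 V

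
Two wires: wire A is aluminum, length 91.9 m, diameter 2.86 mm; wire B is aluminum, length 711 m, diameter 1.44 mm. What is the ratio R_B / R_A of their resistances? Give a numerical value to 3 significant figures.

R ∝ ρL/d², so R_B/R_A = (L_B/L_A) × (d_A/d_B)²
= (711/91.9) × (2.86/1.44)² = 30.5

30.5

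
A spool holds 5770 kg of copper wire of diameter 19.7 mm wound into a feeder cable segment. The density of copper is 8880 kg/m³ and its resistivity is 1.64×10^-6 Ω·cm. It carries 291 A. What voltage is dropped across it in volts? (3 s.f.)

ρ = 1.64×10^-6 Ω·cm = 1.64×10^-8 Ω·m
A = π(d/2)² = π(9.8500e-03 m)² = 3.0481e-04 m²
L = m/(density·A) = 5770/(8880×3.0481e-04) = 2132 m
R = ρL/A = (1.64×10^-8)(2132)/(3.0481e-04) = 0.1147 Ω
V = IR = 291 × 0.1147 = 33.4 V

33.4 V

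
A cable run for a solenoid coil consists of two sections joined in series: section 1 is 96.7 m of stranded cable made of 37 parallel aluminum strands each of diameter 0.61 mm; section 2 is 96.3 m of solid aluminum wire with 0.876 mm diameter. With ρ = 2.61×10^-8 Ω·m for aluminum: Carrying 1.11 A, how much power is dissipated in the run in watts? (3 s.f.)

5.43 W

Section 1: A_strand = π(3.0500e-04)² = 2.922e-07 m²; R₁ = ρL/(N·A_s) = (2.61×10^-8)(96.7)/(37×2.922e-07) = 0.2334 Ω
Section 2: A = π(d/2)² = π(4.3800e-04 m)² = 6.027e-07 m²
R₂ = (2.61×10^-8)(96.3)/(6.027e-07) = 4.17 Ω
R = R₁ + R₂ = 4.404 Ω
P = I²R = (1.11)² × 4.404 = 5.43 W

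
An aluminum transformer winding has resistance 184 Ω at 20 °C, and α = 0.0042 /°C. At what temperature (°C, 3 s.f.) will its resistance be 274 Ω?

136 °C

R = R₀(1 + α(T − T₀)) ⇒ T = T₀ + (R/R₀ − 1)/α
T = 20 + (274/184 − 1)/0.0042 = 20 + (0.4891)/0.0042 = 136 °C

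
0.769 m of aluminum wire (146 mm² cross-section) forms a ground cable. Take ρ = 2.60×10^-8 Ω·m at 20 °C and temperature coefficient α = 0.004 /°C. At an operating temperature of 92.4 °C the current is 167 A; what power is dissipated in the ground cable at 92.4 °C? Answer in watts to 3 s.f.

A = 146 mm² = 1.460e-04 m²
R₍20₎ = ρL/A = (2.60×10^-8)(0.769)/(1.460e-04) = 1.369×10^-4 Ω
R₍92.4₎ = R₍20₎(1 + αΔT) = 1.369×10^-4 × (1 + 0.004×72.4) = 1.766×10^-4 Ω
P = I²R = (167)² × 1.766×10^-4 = 4.93 W

4.93 W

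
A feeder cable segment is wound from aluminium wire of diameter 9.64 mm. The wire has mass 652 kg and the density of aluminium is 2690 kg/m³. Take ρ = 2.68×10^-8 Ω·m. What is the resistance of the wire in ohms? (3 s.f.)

1.22 Ω

A = π(d/2)² = π(4.8200e-03 m)² = 7.2987e-05 m²
L = m/(density·A) = 652/(2690×7.2987e-05) = 3321 m
R = ρL/A = (2.68×10^-8)(3321)/(7.2987e-05) = 1.22 Ω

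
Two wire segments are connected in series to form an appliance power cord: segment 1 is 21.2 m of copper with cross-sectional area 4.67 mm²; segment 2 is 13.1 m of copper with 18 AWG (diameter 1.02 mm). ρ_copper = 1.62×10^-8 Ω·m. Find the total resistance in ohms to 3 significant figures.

0.333 Ω

Segment 1: A = 4.67 mm² = 4.670e-06 m²
R₁ = ρL/A = (1.62×10^-8)(21.2)/(4.670e-06) = 0.07354 Ω
Segment 2: A = π(1.02/2 mm)² = π(5.1000e-04 m)² = 8.171e-07 m²
R₂ = (1.62×10^-8)(13.1)/(8.171e-07) = 0.2597 Ω
R = R₁ + R₂ = 0.333 Ω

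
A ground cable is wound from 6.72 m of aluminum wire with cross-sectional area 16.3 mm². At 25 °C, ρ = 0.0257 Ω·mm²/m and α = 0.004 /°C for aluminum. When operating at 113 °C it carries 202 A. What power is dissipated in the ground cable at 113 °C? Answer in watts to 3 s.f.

ρ = 0.0257 Ω·mm²/m = 2.57×10^-8 Ω·m
A = 16.3 mm² = 1.630e-05 m²
R₍25₎ = ρL/A = (2.57×10^-8)(6.72)/(1.630e-05) = 0.0106 Ω
R₍113₎ = R₍25₎(1 + αΔT) = 0.0106 × (1 + 0.004×88) = 0.01432 Ω
P = I²R = (202)² × 0.01432 = 585 W

585 W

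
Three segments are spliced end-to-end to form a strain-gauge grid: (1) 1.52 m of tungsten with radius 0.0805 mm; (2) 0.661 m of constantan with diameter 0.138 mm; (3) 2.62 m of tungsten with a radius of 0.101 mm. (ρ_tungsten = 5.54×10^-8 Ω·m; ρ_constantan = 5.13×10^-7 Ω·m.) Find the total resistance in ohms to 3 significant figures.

Seg 1: A = πr² = π(8.0500e-05 m)² = 2.036e-08 m²
R_1 = (5.54×10^-8)(1.52)/(2.036e-08) = 4.136 Ω
Seg 2: A = π(d/2)² = π(6.9000e-05 m)² = 1.496e-08 m²
R_2 = (5.13×10^-7)(0.661)/(1.496e-08) = 22.67 Ω
Seg 3: A = πr² = π(1.0100e-04 m)² = 3.205e-08 m²
R_3 = (5.54×10^-8)(2.62)/(3.205e-08) = 4.529 Ω
R_total = R_1 + R_2 + R_3 = 31.3 Ω

31.3 Ω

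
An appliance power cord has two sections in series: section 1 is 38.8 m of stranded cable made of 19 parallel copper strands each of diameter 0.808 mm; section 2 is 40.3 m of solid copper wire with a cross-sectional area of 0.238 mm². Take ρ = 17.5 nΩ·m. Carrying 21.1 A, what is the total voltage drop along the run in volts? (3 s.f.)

ρ = 17.5 nΩ·m = 1.75×10^-8 Ω·m
Section 1: A_strand = π(4.0400e-04)² = 5.128e-07 m²; R₁ = ρL/(N·A_s) = (1.75×10^-8)(38.8)/(19×5.128e-07) = 0.0697 Ω
Section 2: A = 0.238 mm² = 2.380e-07 m²
R₂ = (1.75×10^-8)(40.3)/(2.380e-07) = 2.963 Ω
R = R₁ + R₂ = 3.033 Ω
V = IR = 21.1 × 3.033 = 64.0 V

64.0 V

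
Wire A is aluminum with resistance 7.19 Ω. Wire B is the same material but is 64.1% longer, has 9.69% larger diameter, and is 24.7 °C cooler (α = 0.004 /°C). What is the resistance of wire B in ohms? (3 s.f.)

8.84 Ω

R ∝ ρL/d² with ρ ∝ (1+αΔT), so R_B/R_A = (1 + 64.1/100) × (1 + 9.69/100)⁻² × (1 − 0.004×24.7)
= 1.641 × 0.8311 × 0.9012 = 1.229
R_B = 1.229 × 7.19 = 8.84 Ω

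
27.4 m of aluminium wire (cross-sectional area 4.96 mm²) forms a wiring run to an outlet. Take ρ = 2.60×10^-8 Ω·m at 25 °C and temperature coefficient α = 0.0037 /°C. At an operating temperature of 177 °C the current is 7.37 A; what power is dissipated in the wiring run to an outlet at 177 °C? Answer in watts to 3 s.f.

12.2 W

A = 4.96 mm² = 4.960e-06 m²
R₍25₎ = ρL/A = (2.60×10^-8)(27.4)/(4.960e-06) = 0.1436 Ω
R₍177₎ = R₍25₎(1 + αΔT) = 0.1436 × (1 + 0.0037×152) = 0.2244 Ω
P = I²R = (7.37)² × 0.2244 = 12.2 W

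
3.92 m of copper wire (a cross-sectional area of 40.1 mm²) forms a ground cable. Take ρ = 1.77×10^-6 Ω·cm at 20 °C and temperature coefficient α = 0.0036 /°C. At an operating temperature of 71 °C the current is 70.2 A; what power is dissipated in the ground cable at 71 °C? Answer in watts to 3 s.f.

ρ = 1.77×10^-6 Ω·cm = 1.77×10^-8 Ω·m
A = 40.1 mm² = 4.010e-05 m²
R₍20₎ = ρL/A = (1.77×10^-8)(3.92)/(4.010e-05) = 0.00173 Ω
R₍71₎ = R₍20₎(1 + αΔT) = 0.00173 × (1 + 0.0036×51) = 0.002048 Ω
P = I²R = (70.2)² × 0.002048 = 10.1 W

10.1 W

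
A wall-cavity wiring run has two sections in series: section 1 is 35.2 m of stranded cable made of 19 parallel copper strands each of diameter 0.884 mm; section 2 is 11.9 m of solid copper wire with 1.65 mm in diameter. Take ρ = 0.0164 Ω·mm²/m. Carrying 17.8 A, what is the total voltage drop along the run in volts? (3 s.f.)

2.51 V

ρ = 0.0164 Ω·mm²/m = 1.64×10^-8 Ω·m
Section 1: A_strand = π(4.4200e-04)² = 6.138e-07 m²; R₁ = ρL/(N·A_s) = (1.64×10^-8)(35.2)/(19×6.138e-07) = 0.0495 Ω
Section 2: A = π(d/2)² = π(8.2500e-04 m)² = 2.138e-06 m²
R₂ = (1.64×10^-8)(11.9)/(2.138e-06) = 0.09127 Ω
R = R₁ + R₂ = 0.1408 Ω
V = IR = 17.8 × 0.1408 = 2.51 V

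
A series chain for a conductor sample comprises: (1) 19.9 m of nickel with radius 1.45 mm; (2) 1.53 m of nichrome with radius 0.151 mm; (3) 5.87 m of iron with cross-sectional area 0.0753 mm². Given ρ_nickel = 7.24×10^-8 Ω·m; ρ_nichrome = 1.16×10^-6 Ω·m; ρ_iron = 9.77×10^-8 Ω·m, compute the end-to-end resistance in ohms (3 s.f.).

Seg 1: A = πr² = π(1.4500e-03 m)² = 6.605e-06 m²
R_1 = (7.24×10^-8)(19.9)/(6.605e-06) = 0.2181 Ω
Seg 2: A = πr² = π(1.5100e-04 m)² = 7.163e-08 m²
R_2 = (1.16×10^-6)(1.53)/(7.163e-08) = 24.78 Ω
Seg 3: A = 0.0753 mm² = 7.530e-08 m²
R_3 = (9.77×10^-8)(5.87)/(7.530e-08) = 7.616 Ω
R_total = R_1 + R_2 + R_3 = 32.6 Ω

32.6 Ω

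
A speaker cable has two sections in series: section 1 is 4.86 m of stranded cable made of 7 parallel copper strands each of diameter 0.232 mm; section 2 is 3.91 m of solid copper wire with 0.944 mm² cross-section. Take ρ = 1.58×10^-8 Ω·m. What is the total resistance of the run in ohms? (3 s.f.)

0.325 Ω

Section 1: A_strand = π(1.1600e-04)² = 4.227e-08 m²; R₁ = ρL/(N·A_s) = (1.58×10^-8)(4.86)/(7×4.227e-08) = 0.2595 Ω
Section 2: A = 0.944 mm² = 9.440e-07 m²
R₂ = (1.58×10^-8)(3.91)/(9.440e-07) = 0.06544 Ω
R = R₁ + R₂ = 0.325 Ω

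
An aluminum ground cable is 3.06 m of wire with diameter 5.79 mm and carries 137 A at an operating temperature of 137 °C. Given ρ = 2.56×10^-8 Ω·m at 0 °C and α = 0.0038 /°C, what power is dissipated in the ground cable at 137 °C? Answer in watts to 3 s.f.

84.9 W

A = π(d/2)² = π(2.8950e-03 m)² = 2.633e-05 m²
R₍0₎ = ρL/A = (2.56×10^-8)(3.06)/(2.633e-05) = 0.002975 Ω
R₍137₎ = R₍0₎(1 + αΔT) = 0.002975 × (1 + 0.0038×137) = 0.004524 Ω
P = I²R = (137)² × 0.004524 = 84.9 W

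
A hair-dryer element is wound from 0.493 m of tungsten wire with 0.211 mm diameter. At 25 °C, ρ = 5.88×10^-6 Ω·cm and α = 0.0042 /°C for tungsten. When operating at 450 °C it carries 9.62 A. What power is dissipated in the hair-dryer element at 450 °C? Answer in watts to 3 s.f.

214 W

ρ = 5.88×10^-6 Ω·cm = 5.88×10^-8 Ω·m
A = π(d/2)² = π(1.0550e-04 m)² = 3.497e-08 m²
R₍25₎ = ρL/A = (5.88×10^-8)(0.493)/(3.497e-08) = 0.829 Ω
R₍450₎ = R₍25₎(1 + αΔT) = 0.829 × (1 + 0.0042×425) = 2.309 Ω
P = I²R = (9.62)² × 2.309 = 214 W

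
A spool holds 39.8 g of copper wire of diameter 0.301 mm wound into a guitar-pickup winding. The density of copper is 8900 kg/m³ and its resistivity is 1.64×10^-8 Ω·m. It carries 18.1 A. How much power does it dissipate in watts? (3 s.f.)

4750 W

A = π(d/2)² = π(1.5050e-04 m)² = 7.1158e-08 m²
L = m/(density·A) = 0.0398/(8900×7.1158e-08) = 62.84 m
R = ρL/A = (1.64×10^-8)(62.84)/(7.1158e-08) = 14.48 Ω
P = I²R = (18.1)² × 14.48 = 4750 W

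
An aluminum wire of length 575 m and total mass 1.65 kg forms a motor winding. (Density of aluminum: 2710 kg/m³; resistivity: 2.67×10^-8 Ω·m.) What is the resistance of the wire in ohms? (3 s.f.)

A = m/(density·L) = 1.65/(2710×575) = 1.0589e-06 m²
R = ρL/A = (2.67×10^-8)(575)/(1.0589e-06) = 14.5 Ω

14.5 Ω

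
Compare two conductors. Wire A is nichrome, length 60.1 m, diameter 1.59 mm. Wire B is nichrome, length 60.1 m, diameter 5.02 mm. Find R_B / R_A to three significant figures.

R ∝ ρL/d², so R_B/R_A = (d_A/d_B)²
= (1.59/5.02)² = 0.100

0.100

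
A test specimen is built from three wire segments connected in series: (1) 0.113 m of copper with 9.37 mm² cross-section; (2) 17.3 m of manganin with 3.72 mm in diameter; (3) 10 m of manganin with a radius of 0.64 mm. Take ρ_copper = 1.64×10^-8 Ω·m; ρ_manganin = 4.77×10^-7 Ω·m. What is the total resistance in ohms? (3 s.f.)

4.47 Ω

Seg 1: A = 9.37 mm² = 9.370e-06 m²
R_1 = (1.64×10^-8)(0.113)/(9.370e-06) = 1.978×10^-4 Ω
Seg 2: A = π(d/2)² = π(1.8600e-03 m)² = 1.087e-05 m²
R_2 = (4.77×10^-7)(17.3)/(1.087e-05) = 0.7593 Ω
Seg 3: A = πr² = π(6.4000e-04 m)² = 1.287e-06 m²
R_3 = (4.77×10^-7)(10)/(1.287e-06) = 3.707 Ω
R_total = R_1 + R_2 + R_3 = 4.47 Ω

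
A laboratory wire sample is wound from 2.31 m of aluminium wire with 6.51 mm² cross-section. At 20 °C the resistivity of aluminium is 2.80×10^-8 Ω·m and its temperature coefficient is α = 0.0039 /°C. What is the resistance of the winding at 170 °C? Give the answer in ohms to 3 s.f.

0.0157 Ω

A = 6.51 mm² = 6.510e-06 m²
R₍20°C₎ = ρL/A = (2.80×10^-8)(2.31)/(6.510e-06) = 0.009935 Ω
R = R₀(1 + αΔT) = 0.009935(1 + 0.0039×150) = 0.0157 Ω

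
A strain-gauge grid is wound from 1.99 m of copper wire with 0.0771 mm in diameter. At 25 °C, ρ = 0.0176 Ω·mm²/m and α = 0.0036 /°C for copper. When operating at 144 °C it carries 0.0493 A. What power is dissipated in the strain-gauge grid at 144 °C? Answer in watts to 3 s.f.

ρ = 0.0176 Ω·mm²/m = 1.76×10^-8 Ω·m
A = π(d/2)² = π(3.8550e-05 m)² = 4.669e-09 m²
R₍25₎ = ρL/A = (1.76×10^-8)(1.99)/(4.669e-09) = 7.502 Ω
R₍144₎ = R₍25₎(1 + αΔT) = 7.502 × (1 + 0.0036×119) = 10.72 Ω
P = I²R = (0.0493)² × 10.72 = 0.0260 W

0.0260 W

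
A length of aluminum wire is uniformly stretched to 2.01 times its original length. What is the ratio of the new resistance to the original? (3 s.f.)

Volume constant ⇒ A' = A/k with k = 2.01. R' = ρ(kL)/(A/k) = k²R.
Factor = 4.04

4.04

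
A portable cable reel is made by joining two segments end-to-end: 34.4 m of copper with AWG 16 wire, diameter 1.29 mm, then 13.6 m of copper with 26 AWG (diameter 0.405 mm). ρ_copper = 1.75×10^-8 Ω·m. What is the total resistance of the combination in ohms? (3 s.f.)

2.31 Ω

Segment 1: A = π(1.29/2 mm)² = π(6.4500e-04 m)² = 1.307e-06 m²
R₁ = ρL/A = (1.75×10^-8)(34.4)/(1.307e-06) = 0.4606 Ω
Segment 2: A = π(0.405/2 mm)² = π(2.0250e-04 m)² = 1.288e-07 m²
R₂ = (1.75×10^-8)(13.6)/(1.288e-07) = 1.847 Ω
R = R₁ + R₂ = 2.31 Ω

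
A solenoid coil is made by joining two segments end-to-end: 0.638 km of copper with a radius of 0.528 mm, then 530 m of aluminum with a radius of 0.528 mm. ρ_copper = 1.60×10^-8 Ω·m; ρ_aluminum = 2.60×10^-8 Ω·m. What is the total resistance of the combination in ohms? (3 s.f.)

Segment 1: A = πr² = π(5.2800e-04 m)² = 8.758e-07 m²
R₁ = ρL/A = (1.60×10^-8)(638)/(8.758e-07) = 11.66 Ω
R₂ = (2.60×10^-8)(530)/(8.758e-07) = 15.73 Ω
R = R₁ + R₂ = 27.4 Ω

27.4 Ω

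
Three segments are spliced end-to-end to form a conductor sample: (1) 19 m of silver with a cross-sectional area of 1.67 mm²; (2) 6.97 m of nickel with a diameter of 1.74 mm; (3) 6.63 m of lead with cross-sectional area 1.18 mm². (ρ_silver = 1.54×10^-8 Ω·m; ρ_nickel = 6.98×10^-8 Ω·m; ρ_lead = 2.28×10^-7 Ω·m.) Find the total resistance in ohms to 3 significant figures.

Seg 1: A = 1.67 mm² = 1.670e-06 m²
R_1 = (1.54×10^-8)(19)/(1.670e-06) = 0.1752 Ω
Seg 2: A = π(d/2)² = π(8.7000e-04 m)² = 2.378e-06 m²
R_2 = (6.98×10^-8)(6.97)/(2.378e-06) = 0.2046 Ω
Seg 3: A = 1.18 mm² = 1.180e-06 m²
R_3 = (2.28×10^-7)(6.63)/(1.180e-06) = 1.281 Ω
R_total = R_1 + R_2 + R_3 = 1.66 Ω

1.66 Ω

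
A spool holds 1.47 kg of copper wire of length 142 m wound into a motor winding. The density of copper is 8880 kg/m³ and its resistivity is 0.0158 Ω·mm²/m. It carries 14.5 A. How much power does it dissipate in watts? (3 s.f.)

ρ = 0.0158 Ω·mm²/m = 1.58×10^-8 Ω·m
A = m/(density·L) = 1.47/(8880×142) = 1.1658e-06 m²
R = ρL/A = (1.58×10^-8)(142)/(1.1658e-06) = 1.925 Ω
P = I²R = (14.5)² × 1.925 = 405 W

405 W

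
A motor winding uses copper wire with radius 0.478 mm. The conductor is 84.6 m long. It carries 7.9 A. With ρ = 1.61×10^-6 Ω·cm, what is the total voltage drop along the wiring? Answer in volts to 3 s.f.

15.0 V

ρ = 1.61×10^-6 Ω·cm = 1.61×10^-8 Ω·m
A = πr² = π(4.7800e-04 m)² = 7.178e-07 m²
R = ρL/A = (1.61×10^-8)(84.6)/(7.178e-07) = 1.898 Ω
V = IR = 7.9 × 1.898 = 15.0 V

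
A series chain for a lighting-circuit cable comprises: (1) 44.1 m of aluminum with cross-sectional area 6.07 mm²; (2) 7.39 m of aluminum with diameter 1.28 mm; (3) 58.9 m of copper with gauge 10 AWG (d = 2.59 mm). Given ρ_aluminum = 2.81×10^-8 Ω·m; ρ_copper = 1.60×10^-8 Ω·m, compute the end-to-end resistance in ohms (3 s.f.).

0.544 Ω

Seg 1: A = 6.07 mm² = 6.070e-06 m²
R_1 = (2.81×10^-8)(44.1)/(6.070e-06) = 0.2042 Ω
Seg 2: A = π(d/2)² = π(6.4000e-04 m)² = 1.287e-06 m²
R_2 = (2.81×10^-8)(7.39)/(1.287e-06) = 0.1614 Ω
Seg 3: A = π(2.59/2 mm)² = π(1.2950e-03 m)² = 5.269e-06 m²
R_3 = (1.60×10^-8)(58.9)/(5.269e-06) = 0.1789 Ω
R_total = R_1 + R_2 + R_3 = 0.544 Ω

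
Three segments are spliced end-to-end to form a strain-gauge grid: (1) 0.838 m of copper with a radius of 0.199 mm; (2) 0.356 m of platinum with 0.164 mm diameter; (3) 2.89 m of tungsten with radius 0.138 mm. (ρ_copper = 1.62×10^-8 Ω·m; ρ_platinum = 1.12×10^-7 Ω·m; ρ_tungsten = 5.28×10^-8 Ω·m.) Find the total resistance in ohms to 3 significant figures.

4.55 Ω

Seg 1: A = πr² = π(1.9900e-04 m)² = 1.244e-07 m²
R_1 = (1.62×10^-8)(0.838)/(1.244e-07) = 0.1091 Ω
Seg 2: A = π(d/2)² = π(8.2000e-05 m)² = 2.112e-08 m²
R_2 = (1.12×10^-7)(0.356)/(2.112e-08) = 1.888 Ω
Seg 3: A = πr² = π(1.3800e-04 m)² = 5.983e-08 m²
R_3 = (5.28×10^-8)(2.89)/(5.983e-08) = 2.55 Ω
R_total = R_1 + R_2 + R_3 = 4.55 Ω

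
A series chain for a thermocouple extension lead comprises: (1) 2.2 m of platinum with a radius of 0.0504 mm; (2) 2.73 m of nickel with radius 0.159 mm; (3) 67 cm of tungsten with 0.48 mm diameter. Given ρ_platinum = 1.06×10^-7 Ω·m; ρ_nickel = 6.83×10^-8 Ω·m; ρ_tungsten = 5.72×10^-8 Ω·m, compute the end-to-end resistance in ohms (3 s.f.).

Seg 1: A = πr² = π(5.0400e-05 m)² = 7.980e-09 m²
R_1 = (1.06×10^-7)(2.2)/(7.980e-09) = 29.22 Ω
Seg 2: A = πr² = π(1.5900e-04 m)² = 7.942e-08 m²
R_2 = (6.83×10^-8)(2.73)/(7.942e-08) = 2.348 Ω
Seg 3: A = π(d/2)² = π(2.4000e-04 m)² = 1.810e-07 m²
R_3 = (5.72×10^-8)(0.67)/(1.810e-07) = 0.2118 Ω
R_total = R_1 + R_2 + R_3 = 31.8 Ω

31.8 Ω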